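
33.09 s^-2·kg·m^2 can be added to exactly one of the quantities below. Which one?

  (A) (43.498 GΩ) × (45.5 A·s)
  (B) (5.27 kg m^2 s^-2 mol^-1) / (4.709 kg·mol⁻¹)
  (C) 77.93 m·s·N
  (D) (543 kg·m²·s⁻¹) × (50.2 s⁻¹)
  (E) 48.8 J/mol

Reference: kg·m²·s⁻².
Each option:
  (A) [kg·m²·s⁻³·A⁻²] · [s·A] = kg·m²·s⁻²·A⁻¹
  (B) [kg·m²·s⁻²·mol⁻¹] / [kg·mol⁻¹] = m²·s⁻²
  (C) N·m·s = kg·m·s⁻²·m·s = kg·m²·s⁻¹
  (D) [kg·m²·s⁻¹] · [s⁻¹] = kg·m²·s⁻²  ← same
  (E) J·mol⁻¹ = N·m·mol⁻¹ = kg·m²·s⁻²·mol⁻¹
Only (D) matches kg·m²·s⁻².

(D)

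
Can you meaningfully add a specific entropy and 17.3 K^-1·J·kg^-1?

Yes

Reduce each to base SI dimensions:
  a specific entropy:  [specific entropy] = m²·s⁻²·K⁻¹
  17.3 K^-1·J·kg^-1:  J·kg⁻¹·K⁻¹ = N·m·kg⁻¹·K⁻¹ = m²·s⁻²·K⁻¹
Both are m²·s⁻²·K⁻¹, so they have the same dimensions and can be added.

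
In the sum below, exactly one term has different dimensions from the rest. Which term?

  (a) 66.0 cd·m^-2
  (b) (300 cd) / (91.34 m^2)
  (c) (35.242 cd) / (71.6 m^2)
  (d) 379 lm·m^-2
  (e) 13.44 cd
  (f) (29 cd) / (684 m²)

Expand each in SI base units:
  (a) cd·m⁻² = m⁻²·cd
  (b) [cd] / [m²] = m⁻²·cd
  (c) [cd] / [m²] = m⁻²·cd
  (d) lm·m⁻² = cd·m⁻² = m⁻²·cd
  (e) cd
  (f) [cd] / [m²] = m⁻²·cd
All reduce to m⁻²·cd except (e), which is cd.

(e)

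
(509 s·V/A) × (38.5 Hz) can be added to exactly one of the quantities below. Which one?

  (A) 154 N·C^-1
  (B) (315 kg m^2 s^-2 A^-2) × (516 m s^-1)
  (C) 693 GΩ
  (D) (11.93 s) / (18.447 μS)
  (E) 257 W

(C)

Reference: [kg·m²·s⁻²·A⁻²] · [s⁻¹] = kg·m²·s⁻³·A⁻².
Each option:
  (A) N·C⁻¹ = kg·m·s⁻²·(s·A)⁻¹ = kg·m·s⁻³·A⁻¹
  (B) [kg·m²·s⁻²·A⁻²] · [m·s⁻¹] = kg·m³·s⁻³·A⁻²
  (C) Ω = V·A⁻¹ = kg·m²·s⁻³·A⁻²  ← same
  (D) [s] / [kg⁻¹·m⁻²·s³·A²] = kg·m²·s⁻²·A⁻²
  (E) W = J·s⁻¹ = kg·m²·s⁻³
Only (C) matches kg·m²·s⁻³·A⁻².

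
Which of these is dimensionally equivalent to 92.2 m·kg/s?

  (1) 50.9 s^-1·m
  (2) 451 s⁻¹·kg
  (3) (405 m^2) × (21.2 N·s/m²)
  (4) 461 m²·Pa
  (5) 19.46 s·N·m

(3)

Reference: kg·m·s⁻¹.
Each option:
  (1) m·s⁻¹
  (2) kg·s⁻¹
  (3) [m²] · [kg·m⁻¹·s⁻¹] = kg·m·s⁻¹  ← same
  (4) Pa·m² = N·m⁻²·m² = kg·m·s⁻²
  (5) N·m·s = kg·m·s⁻²·m·s = kg·m²·s⁻¹
Only (3) matches kg·m·s⁻¹.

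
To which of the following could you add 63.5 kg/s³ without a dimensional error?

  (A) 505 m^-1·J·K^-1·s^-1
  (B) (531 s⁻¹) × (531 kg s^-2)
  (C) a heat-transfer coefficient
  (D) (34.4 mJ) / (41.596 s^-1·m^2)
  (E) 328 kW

Reference: kg·s⁻³.
Each option:
  (A) J·s⁻¹·m⁻¹·K⁻¹ = N·m·s⁻¹·m⁻¹·K⁻¹ = kg·m·s⁻³·K⁻¹
  (B) [s⁻¹] · [kg·s⁻²] = kg·s⁻³  ← same
  (C) [heat-transfer coefficient] = kg·s⁻³·K⁻¹
  (D) [kg·m²·s⁻²] / [m²·s⁻¹] = kg·s⁻¹
  (E) W = J·s⁻¹ = kg·m²·s⁻³
Only (B) matches kg·s⁻³.

(B)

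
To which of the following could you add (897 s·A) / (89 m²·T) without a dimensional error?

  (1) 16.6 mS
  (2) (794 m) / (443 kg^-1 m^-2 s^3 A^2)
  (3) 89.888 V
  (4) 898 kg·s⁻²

Reference: [s·A] / [kg·m²·s⁻²·A⁻¹] = kg⁻¹·m⁻²·s³·A².
Each option:
  (1) S = Ω⁻¹ = kg⁻¹·m⁻²·s³·A²  ← same
  (2) [m] / [kg⁻¹·m⁻²·s³·A²] = kg·m³·s⁻³·A⁻²
  (3) V = J·C⁻¹ = kg·m²·s⁻³·A⁻¹
  (4) kg·s⁻²
Only (1) matches kg⁻¹·m⁻²·s³·A².

(1)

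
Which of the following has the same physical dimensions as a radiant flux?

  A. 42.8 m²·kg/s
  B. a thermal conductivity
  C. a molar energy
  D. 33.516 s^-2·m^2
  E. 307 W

Reference: [radiant flux] = kg·m²·s⁻³.
Each option:
  A. kg·m²·s⁻¹
  B. [thermal conductivity] = kg·m·s⁻³·K⁻¹
  C. [molar energy] = kg·m²·s⁻²·mol⁻¹
  D. m²·s⁻²
  E. W = J·s⁻¹ = kg·m²·s⁻³  ← same
Only E. matches kg·m²·s⁻³.

E.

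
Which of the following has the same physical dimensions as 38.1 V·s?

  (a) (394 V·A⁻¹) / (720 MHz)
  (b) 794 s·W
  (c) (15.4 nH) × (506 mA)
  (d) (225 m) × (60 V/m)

(c)

Reference: V·s = J·C⁻¹·s = kg·m²·s⁻²·A⁻¹.
Each option:
  (a) [kg·m²·s⁻³·A⁻²] / [s⁻¹] = kg·m²·s⁻²·A⁻²
  (b) W·s = J·s⁻¹·s = kg·m²·s⁻²
  (c) [kg·m²·s⁻²·A⁻²] · [A] = kg·m²·s⁻²·A⁻¹  ← same
  (d) [m] · [kg·m·s⁻³·A⁻¹] = kg·m²·s⁻³·A⁻¹
Only (c) matches kg·m²·s⁻²·A⁻¹.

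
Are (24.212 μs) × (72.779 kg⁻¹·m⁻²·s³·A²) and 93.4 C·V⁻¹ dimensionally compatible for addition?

Work out the base dimensions of each:
  (24.212 μs) × (72.779 kg⁻¹·m⁻²·s³·A²):  [s] · [kg⁻¹·m⁻²·s³·A²] = kg⁻¹·m⁻²·s⁴·A²
  93.4 C·V⁻¹:  C·V⁻¹ = s·A·(J·C⁻¹)⁻¹ = kg⁻¹·m⁻²·s⁴·A²
Both are kg⁻¹·m⁻²·s⁴·A², so they have the same dimensions and can be added.

Yes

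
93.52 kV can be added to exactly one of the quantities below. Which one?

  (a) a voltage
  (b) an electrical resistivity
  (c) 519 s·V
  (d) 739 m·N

Reference: V = J·C⁻¹ = kg·m²·s⁻³·A⁻¹.
Each option:
  (a) [voltage] = kg·m²·s⁻³·A⁻¹  ← same
  (b) [electrical resistivity] = kg·m³·s⁻³·A⁻²
  (c) V·s = J·C⁻¹·s = kg·m²·s⁻²·A⁻¹
  (d) N·m = kg·m·s⁻²·m = kg·m²·s⁻²
Only (a) matches kg·m²·s⁻³·A⁻¹.

(a)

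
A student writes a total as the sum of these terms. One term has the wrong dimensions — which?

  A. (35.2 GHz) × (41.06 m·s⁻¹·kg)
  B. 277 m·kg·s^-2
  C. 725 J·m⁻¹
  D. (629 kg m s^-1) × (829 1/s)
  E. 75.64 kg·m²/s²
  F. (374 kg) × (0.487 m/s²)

Work out the base dimensions of each:
  A. [s⁻¹] · [kg·m·s⁻¹] = kg·m·s⁻²
  B. kg·m·s⁻²
  C. J·m⁻¹ = N·m·m⁻¹ = kg·m·s⁻²
  D. [kg·m·s⁻¹] · [s⁻¹] = kg·m·s⁻²
  E. kg·m²·s⁻²
  F. [kg] · [m·s⁻²] = kg·m·s⁻²
All reduce to kg·m·s⁻² except E., which is kg·m²·s⁻².

E.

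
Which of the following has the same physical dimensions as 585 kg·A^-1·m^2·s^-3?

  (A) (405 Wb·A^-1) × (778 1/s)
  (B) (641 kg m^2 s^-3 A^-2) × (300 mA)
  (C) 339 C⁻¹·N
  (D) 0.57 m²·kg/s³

Reference: kg·m²·s⁻³·A⁻¹.
Each option:
  (A) [kg·m²·s⁻²·A⁻²] · [s⁻¹] = kg·m²·s⁻³·A⁻²
  (B) [kg·m²·s⁻³·A⁻²] · [A] = kg·m²·s⁻³·A⁻¹  ← same
  (C) N·C⁻¹ = kg·m·s⁻²·(s·A)⁻¹ = kg·m·s⁻³·A⁻¹
  (D) kg·m²·s⁻³
Only (B) matches kg·m²·s⁻³·A⁻¹.

(B)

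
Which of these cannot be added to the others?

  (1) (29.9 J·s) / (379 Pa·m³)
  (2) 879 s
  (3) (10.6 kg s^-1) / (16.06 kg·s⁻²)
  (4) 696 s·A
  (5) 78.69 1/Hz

(4)

Dimensions:
  (1) [kg·m²·s⁻¹] / [kg·m²·s⁻²] = s
  (2) s
  (3) [kg·s⁻¹] / [kg·s⁻²] = s
  (4) A·s = s·A
  (5) Hz⁻¹ = (s⁻¹)⁻¹ = s
All reduce to s except (4), which is s·A.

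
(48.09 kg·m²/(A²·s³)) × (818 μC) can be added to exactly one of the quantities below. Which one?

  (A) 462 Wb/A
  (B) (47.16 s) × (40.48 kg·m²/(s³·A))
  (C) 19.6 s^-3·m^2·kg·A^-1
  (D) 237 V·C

(B)

Reference: [kg·m²·s⁻³·A⁻²] · [s·A] = kg·m²·s⁻²·A⁻¹.
Each option:
  (A) Wb·A⁻¹ = V·s·A⁻¹ = kg·m²·s⁻²·A⁻²
  (B) [s] · [kg·m²·s⁻³·A⁻¹] = kg·m²·s⁻²·A⁻¹  ← same
  (C) kg·m²·s⁻³·A⁻¹
  (D) C·V = s·A·J·C⁻¹ = kg·m²·s⁻²
Only (B) matches kg·m²·s⁻²·A⁻¹.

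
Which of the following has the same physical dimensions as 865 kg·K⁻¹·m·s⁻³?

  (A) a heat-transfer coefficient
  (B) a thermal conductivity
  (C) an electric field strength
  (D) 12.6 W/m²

Reference: kg·m·s⁻³·K⁻¹.
Each option:
  (A) [heat-transfer coefficient] = kg·s⁻³·K⁻¹
  (B) [thermal conductivity] = kg·m·s⁻³·K⁻¹  ← same
  (C) [electric field strength] = kg·m·s⁻³·A⁻¹
  (D) W·m⁻² = J·s⁻¹·m⁻² = kg·s⁻³
Only (B) matches kg·m·s⁻³·K⁻¹.

(B)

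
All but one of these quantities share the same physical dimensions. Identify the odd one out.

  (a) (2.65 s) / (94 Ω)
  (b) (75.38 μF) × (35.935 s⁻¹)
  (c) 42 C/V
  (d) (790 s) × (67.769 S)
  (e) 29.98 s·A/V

Reduce each to base SI dimensions:
  (a) [s] / [kg·m²·s⁻³·A⁻²] = kg⁻¹·m⁻²·s⁴·A²
  (b) [kg⁻¹·m⁻²·s⁴·A²] · [s⁻¹] = kg⁻¹·m⁻²·s³·A²
  (c) C·V⁻¹ = s·A·(J·C⁻¹)⁻¹ = kg⁻¹·m⁻²·s⁴·A²
  (d) [s] · [kg⁻¹·m⁻²·s³·A²] = kg⁻¹·m⁻²·s⁴·A²
  (e) A·s·V⁻¹ = A·s·(J·C⁻¹)⁻¹ = kg⁻¹·m⁻²·s⁴·A²
All reduce to kg⁻¹·m⁻²·s⁴·A² except (b), which is kg⁻¹·m⁻²·s³·A².

(b)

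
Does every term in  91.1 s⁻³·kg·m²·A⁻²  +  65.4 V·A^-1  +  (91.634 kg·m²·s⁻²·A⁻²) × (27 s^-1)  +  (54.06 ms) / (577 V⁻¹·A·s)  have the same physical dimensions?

In SI base units:
  91.1 s⁻³·kg·m²·A⁻²:  kg·m²·s⁻³·A⁻²
  65.4 V·A^-1:  V·A⁻¹ = J·C⁻¹·A⁻¹ = kg·m²·s⁻³·A⁻²
  (91.634 kg·m²·s⁻²·A⁻²) × (27 s^-1):  [kg·m²·s⁻²·A⁻²] · [s⁻¹] = kg·m²·s⁻³·A⁻²
  (54.06 ms) / (577 V⁻¹·A·s):  [s] / [kg⁻¹·m⁻²·s⁴·A²] = kg·m²·s⁻³·A⁻²
Every term reduces to kg·m²·s⁻³·A⁻².

Yes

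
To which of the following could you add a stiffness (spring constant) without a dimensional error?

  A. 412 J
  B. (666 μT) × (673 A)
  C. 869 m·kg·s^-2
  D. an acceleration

Reference: [stiffness (spring constant)] = kg·s⁻².
Each option:
  A. J = N·m = kg·m²·s⁻²
  B. [kg·s⁻²·A⁻¹] · [A] = kg·s⁻²  ← same
  C. kg·m·s⁻²
  D. [acceleration] = m·s⁻²
Only B. matches kg·s⁻².

B.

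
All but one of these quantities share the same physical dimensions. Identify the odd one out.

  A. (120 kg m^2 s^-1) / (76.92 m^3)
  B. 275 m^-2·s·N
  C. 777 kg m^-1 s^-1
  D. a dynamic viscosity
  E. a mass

E.

Expand each in SI base units:
  A. [kg·m²·s⁻¹] / [m³] = kg·m⁻¹·s⁻¹
  B. N·s·m⁻² = kg·m·s⁻²·s·m⁻² = kg·m⁻¹·s⁻¹
  C. kg·m⁻¹·s⁻¹
  D. [dynamic viscosity] = kg·m⁻¹·s⁻¹
  E. [mass] = kg
All reduce to kg·m⁻¹·s⁻¹ except E., which is kg.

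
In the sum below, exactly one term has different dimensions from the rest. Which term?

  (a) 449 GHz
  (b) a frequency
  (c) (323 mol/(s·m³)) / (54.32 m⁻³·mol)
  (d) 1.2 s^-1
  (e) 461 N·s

(e)

Work out the base dimensions of each:
  (a) Hz = s⁻¹
  (b) [frequency] = s⁻¹
  (c) [m⁻³·s⁻¹·mol] / [m⁻³·mol] = s⁻¹
  (d) s⁻¹
  (e) N·s = kg·m·s⁻²·s = kg·m·s⁻¹
All reduce to s⁻¹ except (e), which is kg·m·s⁻¹.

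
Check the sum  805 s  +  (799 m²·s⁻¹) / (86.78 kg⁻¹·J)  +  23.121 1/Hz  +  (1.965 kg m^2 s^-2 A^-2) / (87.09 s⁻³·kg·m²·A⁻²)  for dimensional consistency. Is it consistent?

Dimensions:
  805 s:  s
  (799 m²·s⁻¹) / (86.78 kg⁻¹·J):  [m²·s⁻¹] / [m²·s⁻²] = s
  23.121 1/Hz:  Hz⁻¹ = (s⁻¹)⁻¹ = s
  (1.965 kg m^2 s^-2 A^-2) / (87.09 s⁻³·kg·m²·A⁻²):  [kg·m²·s⁻²·A⁻²] / [kg·m²·s⁻³·A⁻²] = s
Every term reduces to s.

Yes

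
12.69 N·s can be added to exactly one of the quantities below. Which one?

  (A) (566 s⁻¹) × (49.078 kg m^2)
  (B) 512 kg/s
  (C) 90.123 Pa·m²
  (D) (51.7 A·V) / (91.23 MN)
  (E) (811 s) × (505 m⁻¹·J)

Reference: N·s = kg·m·s⁻²·s = kg·m·s⁻¹.
Each option:
  (A) [s⁻¹] · [kg·m²] = kg·m²·s⁻¹
  (B) kg·s⁻¹
  (C) Pa·m² = N·m⁻²·m² = kg·m·s⁻²
  (D) [kg·m²·s⁻³] / [kg·m·s⁻²] = m·s⁻¹
  (E) [s] · [kg·m·s⁻²] = kg·m·s⁻¹  ← same
Only (E) matches kg·m·s⁻¹.

(E)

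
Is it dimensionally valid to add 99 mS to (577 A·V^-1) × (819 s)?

Reduce each to base SI dimensions:
  99 mS:  S = Ω⁻¹ = kg⁻¹·m⁻²·s³·A²
  (577 A·V^-1) × (819 s):  [kg⁻¹·m⁻²·s³·A²] · [s] = kg⁻¹·m⁻²·s⁴·A²
kg⁻¹·m⁻²·s³·A² ≠ kg⁻¹·m⁻²·s⁴·A², so they cannot be added.

No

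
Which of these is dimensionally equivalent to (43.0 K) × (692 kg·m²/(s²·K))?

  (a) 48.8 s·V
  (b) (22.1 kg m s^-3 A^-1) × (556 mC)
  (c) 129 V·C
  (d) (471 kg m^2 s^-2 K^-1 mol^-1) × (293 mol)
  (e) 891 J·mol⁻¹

(c)

Reference: [K] · [kg·m²·s⁻²·K⁻¹] = kg·m²·s⁻².
Each option:
  (a) V·s = J·C⁻¹·s = kg·m²·s⁻²·A⁻¹
  (b) [kg·m·s⁻³·A⁻¹] · [s·A] = kg·m·s⁻²
  (c) C·V = s·A·J·C⁻¹ = kg·m²·s⁻²  ← same
  (d) [kg·m²·s⁻²·K⁻¹·mol⁻¹] · [mol] = kg·m²·s⁻²·K⁻¹
  (e) J·mol⁻¹ = N·m·mol⁻¹ = kg·m²·s⁻²·mol⁻¹
Only (c) matches kg·m²·s⁻².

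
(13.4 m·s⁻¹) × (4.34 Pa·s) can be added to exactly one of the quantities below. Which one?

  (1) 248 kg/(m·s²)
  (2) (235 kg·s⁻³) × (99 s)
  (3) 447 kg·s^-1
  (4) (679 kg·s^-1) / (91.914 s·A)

(2)

Reference: [m·s⁻¹] · [kg·m⁻¹·s⁻¹] = kg·s⁻².
Each option:
  (1) kg·m⁻¹·s⁻²
  (2) [kg·s⁻³] · [s] = kg·s⁻²  ← same
  (3) kg·s⁻¹
  (4) [kg·s⁻¹] / [s·A] = kg·s⁻²·A⁻¹
Only (2) matches kg·s⁻².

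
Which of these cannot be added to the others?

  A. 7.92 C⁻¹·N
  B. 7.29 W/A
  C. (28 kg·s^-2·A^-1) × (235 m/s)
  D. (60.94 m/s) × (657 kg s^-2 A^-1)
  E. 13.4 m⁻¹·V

Reduce each to base SI dimensions:
  A. N·C⁻¹ = kg·m·s⁻²·(s·A)⁻¹ = kg·m·s⁻³·A⁻¹
  B. W·A⁻¹ = J·s⁻¹·A⁻¹ = kg·m²·s⁻³·A⁻¹
  C. [kg·s⁻²·A⁻¹] · [m·s⁻¹] = kg·m·s⁻³·A⁻¹
  D. [m·s⁻¹] · [kg·s⁻²·A⁻¹] = kg·m·s⁻³·A⁻¹
  E. V·m⁻¹ = J·C⁻¹·m⁻¹ = kg·m·s⁻³·A⁻¹
All reduce to kg·m·s⁻³·A⁻¹ except B., which is kg·m²·s⁻³·A⁻¹.

B.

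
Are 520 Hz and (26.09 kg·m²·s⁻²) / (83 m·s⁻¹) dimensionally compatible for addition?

Dimensions:
  520 Hz:  Hz = s⁻¹
  (26.09 kg·m²·s⁻²) / (83 m·s⁻¹):  [kg·m²·s⁻²] / [m·s⁻¹] = kg·m·s⁻¹
s⁻¹ ≠ kg·m·s⁻¹, so they cannot be added.

No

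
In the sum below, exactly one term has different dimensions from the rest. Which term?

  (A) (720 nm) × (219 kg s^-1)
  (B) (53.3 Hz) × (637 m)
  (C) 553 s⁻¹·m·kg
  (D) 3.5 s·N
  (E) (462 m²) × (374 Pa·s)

Work out the base dimensions of each:
  (A) [m] · [kg·s⁻¹] = kg·m·s⁻¹
  (B) [s⁻¹] · [m] = m·s⁻¹
  (C) kg·m·s⁻¹
  (D) N·s = kg·m·s⁻²·s = kg·m·s⁻¹
  (E) [m²] · [kg·m⁻¹·s⁻¹] = kg·m·s⁻¹
All reduce to kg·m·s⁻¹ except (B), which is m·s⁻¹.

(B)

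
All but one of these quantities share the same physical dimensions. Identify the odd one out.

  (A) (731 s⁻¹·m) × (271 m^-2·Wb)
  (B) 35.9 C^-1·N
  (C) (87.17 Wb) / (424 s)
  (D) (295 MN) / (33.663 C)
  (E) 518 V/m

(C)

Dimensions:
  (A) [m·s⁻¹] · [kg·s⁻²·A⁻¹] = kg·m·s⁻³·A⁻¹
  (B) N·C⁻¹ = kg·m·s⁻²·(s·A)⁻¹ = kg·m·s⁻³·A⁻¹
  (C) [kg·m²·s⁻²·A⁻¹] / [s] = kg·m²·s⁻³·A⁻¹
  (D) [kg·m·s⁻²] / [s·A] = kg·m·s⁻³·A⁻¹
  (E) V·m⁻¹ = J·C⁻¹·m⁻¹ = kg·m·s⁻³·A⁻¹
All reduce to kg·m·s⁻³·A⁻¹ except (C), which is kg·m²·s⁻³·A⁻¹.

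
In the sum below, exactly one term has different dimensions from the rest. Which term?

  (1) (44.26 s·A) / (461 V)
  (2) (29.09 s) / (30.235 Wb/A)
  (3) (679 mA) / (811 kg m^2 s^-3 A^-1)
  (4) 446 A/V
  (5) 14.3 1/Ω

Work out the base dimensions of each:
  (1) [s·A] / [kg·m²·s⁻³·A⁻¹] = kg⁻¹·m⁻²·s⁴·A²
  (2) [s] / [kg·m²·s⁻²·A⁻²] = kg⁻¹·m⁻²·s³·A²
  (3) [A] / [kg·m²·s⁻³·A⁻¹] = kg⁻¹·m⁻²·s³·A²
  (4) A·V⁻¹ = A·(J·C⁻¹)⁻¹ = kg⁻¹·m⁻²·s³·A²
  (5) Ω⁻¹ = (V·A⁻¹)⁻¹ = kg⁻¹·m⁻²·s³·A²
All reduce to kg⁻¹·m⁻²·s³·A² except (1), which is kg⁻¹·m⁻²·s⁴·A².

(1)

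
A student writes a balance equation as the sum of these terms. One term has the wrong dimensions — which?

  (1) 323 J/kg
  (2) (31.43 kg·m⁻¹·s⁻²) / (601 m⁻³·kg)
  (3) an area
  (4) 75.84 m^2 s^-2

(3)

Expand each in SI base units:
  (1) J·kg⁻¹ = N·m·kg⁻¹ = m²·s⁻²
  (2) [kg·m⁻¹·s⁻²] / [kg·m⁻³] = m²·s⁻²
  (3) [area] = m²
  (4) m²·s⁻²
All reduce to m²·s⁻² except (3), which is m².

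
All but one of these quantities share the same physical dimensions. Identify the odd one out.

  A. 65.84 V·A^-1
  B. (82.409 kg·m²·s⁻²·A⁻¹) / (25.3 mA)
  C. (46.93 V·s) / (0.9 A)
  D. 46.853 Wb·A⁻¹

A.

Dimensions:
  A. V·A⁻¹ = J·C⁻¹·A⁻¹ = kg·m²·s⁻³·A⁻²
  B. [kg·m²·s⁻²·A⁻¹] / [A] = kg·m²·s⁻²·A⁻²
  C. [kg·m²·s⁻²·A⁻¹] / [A] = kg·m²·s⁻²·A⁻²
  D. Wb·A⁻¹ = V·s·A⁻¹ = kg·m²·s⁻²·A⁻²
All reduce to kg·m²·s⁻²·A⁻² except A., which is kg·m²·s⁻³·A⁻².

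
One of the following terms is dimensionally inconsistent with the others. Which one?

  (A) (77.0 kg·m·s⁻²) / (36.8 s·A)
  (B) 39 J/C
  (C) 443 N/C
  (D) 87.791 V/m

Reduce each to base SI dimensions:
  (A) [kg·m·s⁻²] / [s·A] = kg·m·s⁻³·A⁻¹
  (B) J·C⁻¹ = N·m·(s·A)⁻¹ = kg·m²·s⁻³·A⁻¹
  (C) N·C⁻¹ = kg·m·s⁻²·(s·A)⁻¹ = kg·m·s⁻³·A⁻¹
  (D) V·m⁻¹ = J·C⁻¹·m⁻¹ = kg·m·s⁻³·A⁻¹
All reduce to kg·m·s⁻³·A⁻¹ except (B), which is kg·m²·s⁻³·A⁻¹.

(B)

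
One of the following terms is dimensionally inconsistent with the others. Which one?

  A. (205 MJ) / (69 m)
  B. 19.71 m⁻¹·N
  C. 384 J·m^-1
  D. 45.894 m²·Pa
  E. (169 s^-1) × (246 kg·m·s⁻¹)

Reduce each to base SI dimensions:
  A. [kg·m²·s⁻²] / [m] = kg·m·s⁻²
  B. N·m⁻¹ = kg·m·s⁻²·m⁻¹ = kg·s⁻²
  C. J·m⁻¹ = N·m·m⁻¹ = kg·m·s⁻²
  D. Pa·m² = N·m⁻²·m² = kg·m·s⁻²
  E. [s⁻¹] · [kg·m·s⁻¹] = kg·m·s⁻²
All reduce to kg·m·s⁻² except B., which is kg·s⁻².

B.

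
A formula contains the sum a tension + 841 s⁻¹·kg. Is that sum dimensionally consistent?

Expand each in SI base units:
  a tension:  [tension] = kg·m·s⁻²
  841 s⁻¹·kg:  kg·s⁻¹
kg·m·s⁻² ≠ kg·s⁻¹, so they cannot be added.

No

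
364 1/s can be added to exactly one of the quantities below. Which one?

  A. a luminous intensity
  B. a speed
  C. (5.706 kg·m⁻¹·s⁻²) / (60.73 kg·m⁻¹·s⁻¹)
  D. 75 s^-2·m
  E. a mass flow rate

Reference: s⁻¹.
Each option:
  A. [luminous intensity] = cd
  B. [speed] = m·s⁻¹
  C. [kg·m⁻¹·s⁻²] / [kg·m⁻¹·s⁻¹] = s⁻¹  ← same
  D. m·s⁻²
  E. [mass flow rate] = kg·s⁻¹
Only C. matches s⁻¹.

C.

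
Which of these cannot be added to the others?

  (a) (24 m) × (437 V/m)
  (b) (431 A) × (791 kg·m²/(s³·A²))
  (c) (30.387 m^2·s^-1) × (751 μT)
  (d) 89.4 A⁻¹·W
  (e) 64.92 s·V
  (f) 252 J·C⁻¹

(e)

In SI base units:
  (a) [m] · [kg·m·s⁻³·A⁻¹] = kg·m²·s⁻³·A⁻¹
  (b) [A] · [kg·m²·s⁻³·A⁻²] = kg·m²·s⁻³·A⁻¹
  (c) [m²·s⁻¹] · [kg·s⁻²·A⁻¹] = kg·m²·s⁻³·A⁻¹
  (d) W·A⁻¹ = J·s⁻¹·A⁻¹ = kg·m²·s⁻³·A⁻¹
  (e) V·s = J·C⁻¹·s = kg·m²·s⁻²·A⁻¹
  (f) J·C⁻¹ = N·m·(s·A)⁻¹ = kg·m²·s⁻³·A⁻¹
All reduce to kg·m²·s⁻³·A⁻¹ except (e), which is kg·m²·s⁻²·A⁻¹.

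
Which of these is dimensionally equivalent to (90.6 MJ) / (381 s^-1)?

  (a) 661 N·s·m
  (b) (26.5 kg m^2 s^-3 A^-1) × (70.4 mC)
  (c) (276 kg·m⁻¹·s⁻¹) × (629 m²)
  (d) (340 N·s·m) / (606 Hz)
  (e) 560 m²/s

(a)

Reference: [kg·m²·s⁻²] / [s⁻¹] = kg·m²·s⁻¹.
Each option:
  (a) N·m·s = kg·m·s⁻²·m·s = kg·m²·s⁻¹  ← same
  (b) [kg·m²·s⁻³·A⁻¹] · [s·A] = kg·m²·s⁻²
  (c) [kg·m⁻¹·s⁻¹] · [m²] = kg·m·s⁻¹
  (d) [kg·m²·s⁻¹] / [s⁻¹] = kg·m²
  (e) m²·s⁻¹
Only (a) matches kg·m²·s⁻¹.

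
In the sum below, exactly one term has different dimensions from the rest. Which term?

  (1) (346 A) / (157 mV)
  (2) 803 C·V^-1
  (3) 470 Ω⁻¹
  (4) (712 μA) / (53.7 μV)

(2)

Dimensions:
  (1) [A] / [kg·m²·s⁻³·A⁻¹] = kg⁻¹·m⁻²·s³·A²
  (2) C·V⁻¹ = s·A·(J·C⁻¹)⁻¹ = kg⁻¹·m⁻²·s⁴·A²
  (3) Ω⁻¹ = (V·A⁻¹)⁻¹ = kg⁻¹·m⁻²·s³·A²
  (4) [A] / [kg·m²·s⁻³·A⁻¹] = kg⁻¹·m⁻²·s³·A²
All reduce to kg⁻¹·m⁻²·s³·A² except (2), which is kg⁻¹·m⁻²·s⁴·A².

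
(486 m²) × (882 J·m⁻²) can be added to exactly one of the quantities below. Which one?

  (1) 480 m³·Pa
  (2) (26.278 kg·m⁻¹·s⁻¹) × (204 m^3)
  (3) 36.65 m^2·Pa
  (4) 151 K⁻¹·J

(1)

Reference: [m²] · [kg·s⁻²] = kg·m²·s⁻².
Each option:
  (1) Pa·m³ = N·m⁻²·m³ = kg·m²·s⁻²  ← same
  (2) [kg·m⁻¹·s⁻¹] · [m³] = kg·m²·s⁻¹
  (3) Pa·m² = N·m⁻²·m² = kg·m·s⁻²
  (4) J·K⁻¹ = N·m·K⁻¹ = kg·m²·s⁻²·K⁻¹
Only (1) matches kg·m²·s⁻².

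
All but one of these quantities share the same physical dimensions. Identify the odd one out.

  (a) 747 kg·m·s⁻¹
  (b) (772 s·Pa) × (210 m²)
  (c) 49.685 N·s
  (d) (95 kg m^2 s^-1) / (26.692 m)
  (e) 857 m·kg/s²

Expand each in SI base units:
  (a) kg·m·s⁻¹
  (b) [kg·m⁻¹·s⁻¹] · [m²] = kg·m·s⁻¹
  (c) N·s = kg·m·s⁻²·s = kg·m·s⁻¹
  (d) [kg·m²·s⁻¹] / [m] = kg·m·s⁻¹
  (e) kg·m·s⁻²
All reduce to kg·m·s⁻¹ except (e), which is kg·m·s⁻².

(e)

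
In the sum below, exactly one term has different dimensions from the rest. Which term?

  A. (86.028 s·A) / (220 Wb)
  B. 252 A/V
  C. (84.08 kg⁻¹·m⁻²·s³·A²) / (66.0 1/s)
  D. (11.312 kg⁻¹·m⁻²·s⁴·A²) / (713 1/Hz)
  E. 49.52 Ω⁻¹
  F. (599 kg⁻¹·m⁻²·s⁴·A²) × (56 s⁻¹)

Expand each in SI base units:
  A. [s·A] / [kg·m²·s⁻²·A⁻¹] = kg⁻¹·m⁻²·s³·A²
  B. A·V⁻¹ = A·(J·C⁻¹)⁻¹ = kg⁻¹·m⁻²·s³·A²
  C. [kg⁻¹·m⁻²·s³·A²] / [s⁻¹] = kg⁻¹·m⁻²·s⁴·A²
  D. [kg⁻¹·m⁻²·s⁴·A²] / [s] = kg⁻¹·m⁻²·s³·A²
  E. Ω⁻¹ = (V·A⁻¹)⁻¹ = kg⁻¹·m⁻²·s³·A²
  F. [kg⁻¹·m⁻²·s⁴·A²] · [s⁻¹] = kg⁻¹·m⁻²·s³·A²
All reduce to kg⁻¹·m⁻²·s³·A² except C., which is kg⁻¹·m⁻²·s⁴·A².

C.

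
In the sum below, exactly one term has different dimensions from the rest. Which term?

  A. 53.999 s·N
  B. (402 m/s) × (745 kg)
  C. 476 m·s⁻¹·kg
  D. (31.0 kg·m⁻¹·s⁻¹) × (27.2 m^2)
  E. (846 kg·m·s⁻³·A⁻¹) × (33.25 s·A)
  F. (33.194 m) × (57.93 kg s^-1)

E.

Expand each in SI base units:
  A. N·s = kg·m·s⁻²·s = kg·m·s⁻¹
  B. [m·s⁻¹] · [kg] = kg·m·s⁻¹
  C. kg·m·s⁻¹
  D. [kg·m⁻¹·s⁻¹] · [m²] = kg·m·s⁻¹
  E. [kg·m·s⁻³·A⁻¹] · [s·A] = kg·m·s⁻²
  F. [m] · [kg·s⁻¹] = kg·m·s⁻¹
All reduce to kg·m·s⁻¹ except E., which is kg·m·s⁻².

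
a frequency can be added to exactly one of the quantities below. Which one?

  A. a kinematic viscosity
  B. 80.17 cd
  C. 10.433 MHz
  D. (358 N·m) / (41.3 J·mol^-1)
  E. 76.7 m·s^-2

Reference: [frequency] = s⁻¹.
Each option:
  A. [kinematic viscosity] = m²·s⁻¹
  B. cd
  C. Hz = s⁻¹  ← same
  D. [kg·m²·s⁻²] / [kg·m²·s⁻²·mol⁻¹] = mol
  E. m·s⁻²
Only C. matches s⁻¹.

C.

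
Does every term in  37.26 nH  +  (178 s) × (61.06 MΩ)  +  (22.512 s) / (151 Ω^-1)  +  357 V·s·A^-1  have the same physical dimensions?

Yes

In SI base units:
  37.26 nH:  H = V·s·A⁻¹ = kg·m²·s⁻²·A⁻²
  (178 s) × (61.06 MΩ):  [s] · [kg·m²·s⁻³·A⁻²] = kg·m²·s⁻²·A⁻²
  (22.512 s) / (151 Ω^-1):  [s] / [kg⁻¹·m⁻²·s³·A²] = kg·m²·s⁻²·A⁻²
  357 V·s·A^-1:  V·s·A⁻¹ = J·C⁻¹·s·A⁻¹ = kg·m²·s⁻²·A⁻²
Every term reduces to kg·m²·s⁻²·A⁻².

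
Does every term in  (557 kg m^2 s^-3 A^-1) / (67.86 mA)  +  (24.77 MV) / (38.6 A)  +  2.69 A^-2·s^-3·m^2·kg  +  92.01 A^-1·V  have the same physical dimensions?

Yes

Expand each in SI base units:
  (557 kg m^2 s^-3 A^-1) / (67.86 mA):  [kg·m²·s⁻³·A⁻¹] / [A] = kg·m²·s⁻³·A⁻²
  (24.77 MV) / (38.6 A):  [kg·m²·s⁻³·A⁻¹] / [A] = kg·m²·s⁻³·A⁻²
  2.69 A^-2·s^-3·m^2·kg:  kg·m²·s⁻³·A⁻²
  92.01 A^-1·V:  V·A⁻¹ = J·C⁻¹·A⁻¹ = kg·m²·s⁻³·A⁻²
Every term reduces to kg·m²·s⁻³·A⁻².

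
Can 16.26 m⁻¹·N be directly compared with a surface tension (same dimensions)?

Reduce each to base SI dimensions:
  16.26 m⁻¹·N:  N·m⁻¹ = kg·m·s⁻²·m⁻¹ = kg·s⁻²
  a surface tension:  [surface tension] = kg·s⁻²
Both are kg·s⁻², so they have the same dimensions and can be added.

Yes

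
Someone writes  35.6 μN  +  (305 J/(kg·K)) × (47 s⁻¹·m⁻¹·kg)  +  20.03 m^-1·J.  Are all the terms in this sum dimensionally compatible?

Expand each in SI base units:
  35.6 μN:  N = kg·m·s⁻²
  (305 J/(kg·K)) × (47 s⁻¹·m⁻¹·kg):  [m²·s⁻²·K⁻¹] · [kg·m⁻¹·s⁻¹] = kg·m·s⁻³·K⁻¹
  20.03 m^-1·J:  J·m⁻¹ = N·m·m⁻¹ = kg·m·s⁻²
The terms do not share a single dimension (kg·m·s⁻² vs kg·m·s⁻³·K⁻¹).

No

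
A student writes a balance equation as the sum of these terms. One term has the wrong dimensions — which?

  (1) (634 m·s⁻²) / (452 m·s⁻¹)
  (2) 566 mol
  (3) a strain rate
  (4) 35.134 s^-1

(2)

In SI base units:
  (1) [m·s⁻²] / [m·s⁻¹] = s⁻¹
  (2) mol
  (3) [strain rate] = s⁻¹
  (4) s⁻¹
All reduce to s⁻¹ except (2), which is mol.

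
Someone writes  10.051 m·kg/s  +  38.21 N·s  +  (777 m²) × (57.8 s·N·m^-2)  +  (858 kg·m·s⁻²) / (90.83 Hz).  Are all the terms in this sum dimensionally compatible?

Yes

Reduce each to base SI dimensions:
  10.051 m·kg/s:  kg·m·s⁻¹
  38.21 N·s:  N·s = kg·m·s⁻²·s = kg·m·s⁻¹
  (777 m²) × (57.8 s·N·m^-2):  [m²] · [kg·m⁻¹·s⁻¹] = kg·m·s⁻¹
  (858 kg·m·s⁻²) / (90.83 Hz):  [kg·m·s⁻²] / [s⁻¹] = kg·m·s⁻¹
Every term reduces to kg·m·s⁻¹.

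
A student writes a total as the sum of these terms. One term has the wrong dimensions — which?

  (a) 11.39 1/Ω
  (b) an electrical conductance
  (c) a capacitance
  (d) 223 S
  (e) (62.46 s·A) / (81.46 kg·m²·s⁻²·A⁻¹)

(c)

Reduce each to base SI dimensions:
  (a) Ω⁻¹ = (V·A⁻¹)⁻¹ = kg⁻¹·m⁻²·s³·A²
  (b) [electrical conductance] = kg⁻¹·m⁻²·s³·A²
  (c) [capacitance] = kg⁻¹·m⁻²·s⁴·A²
  (d) S = Ω⁻¹ = kg⁻¹·m⁻²·s³·A²
  (e) [s·A] / [kg·m²·s⁻²·A⁻¹] = kg⁻¹·m⁻²·s³·A²
All reduce to kg⁻¹·m⁻²·s³·A² except (c), which is kg⁻¹·m⁻²·s⁴·A².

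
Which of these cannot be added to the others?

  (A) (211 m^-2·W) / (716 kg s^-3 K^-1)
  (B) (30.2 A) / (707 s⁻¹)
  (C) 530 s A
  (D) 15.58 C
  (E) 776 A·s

(A)

In SI base units:
  (A) [kg·s⁻³] / [kg·s⁻³·K⁻¹] = K
  (B) [A] / [s⁻¹] = s·A
  (C) s·A
  (D) C = s·A
  (E) A·s = s·A
All reduce to s·A except (A), which is K.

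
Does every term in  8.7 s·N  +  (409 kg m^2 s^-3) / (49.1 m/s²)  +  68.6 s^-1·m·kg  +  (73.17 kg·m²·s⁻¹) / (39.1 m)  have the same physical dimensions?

Yes

Work out the base dimensions of each:
  8.7 s·N:  N·s = kg·m·s⁻²·s = kg·m·s⁻¹
  (409 kg m^2 s^-3) / (49.1 m/s²):  [kg·m²·s⁻³] / [m·s⁻²] = kg·m·s⁻¹
  68.6 s^-1·m·kg:  kg·m·s⁻¹
  (73.17 kg·m²·s⁻¹) / (39.1 m):  [kg·m²·s⁻¹] / [m] = kg·m·s⁻¹
Every term reduces to kg·m·s⁻¹.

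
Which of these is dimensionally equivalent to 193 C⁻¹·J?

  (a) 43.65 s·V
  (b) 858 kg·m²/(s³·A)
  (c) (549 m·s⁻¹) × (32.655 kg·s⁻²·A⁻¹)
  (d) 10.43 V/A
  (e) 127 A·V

Reference: J·C⁻¹ = N·m·(s·A)⁻¹ = kg·m²·s⁻³·A⁻¹.
Each option:
  (a) V·s = J·C⁻¹·s = kg·m²·s⁻²·A⁻¹
  (b) kg·m²·s⁻³·A⁻¹  ← same
  (c) [m·s⁻¹] · [kg·s⁻²·A⁻¹] = kg·m·s⁻³·A⁻¹
  (d) V·A⁻¹ = J·C⁻¹·A⁻¹ = kg·m²·s⁻³·A⁻²
  (e) V·A = J·C⁻¹·A = kg·m²·s⁻³
Only (b) matches kg·m²·s⁻³·A⁻¹.

(b)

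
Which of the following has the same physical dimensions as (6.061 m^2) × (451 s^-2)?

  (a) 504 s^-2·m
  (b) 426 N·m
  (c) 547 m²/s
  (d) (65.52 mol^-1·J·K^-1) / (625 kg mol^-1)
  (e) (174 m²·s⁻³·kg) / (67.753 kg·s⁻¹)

Reference: [m²] · [s⁻²] = m²·s⁻².
Each option:
  (a) m·s⁻²
  (b) N·m = kg·m·s⁻²·m = kg·m²·s⁻²
  (c) m²·s⁻¹
  (d) [kg·m²·s⁻²·K⁻¹·mol⁻¹] / [kg·mol⁻¹] = m²·s⁻²·K⁻¹
  (e) [kg·m²·s⁻³] / [kg·s⁻¹] = m²·s⁻²  ← same
Only (e) matches m²·s⁻².

(e)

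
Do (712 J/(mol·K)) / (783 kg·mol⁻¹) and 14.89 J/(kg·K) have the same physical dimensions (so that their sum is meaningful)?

Reduce each to base SI dimensions:
  (712 J/(mol·K)) / (783 kg·mol⁻¹):  [kg·m²·s⁻²·K⁻¹·mol⁻¹] / [kg·mol⁻¹] = m²·s⁻²·K⁻¹
  14.89 J/(kg·K):  J·kg⁻¹·K⁻¹ = N·m·kg⁻¹·K⁻¹ = m²·s⁻²·K⁻¹
Both are m²·s⁻²·K⁻¹, so they have the same dimensions and can be added.

Yes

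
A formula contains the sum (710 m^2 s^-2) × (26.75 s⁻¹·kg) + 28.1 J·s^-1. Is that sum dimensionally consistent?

Yes

Work out the base dimensions of each:
  (710 m^2 s^-2) × (26.75 s⁻¹·kg):  [m²·s⁻²] · [kg·s⁻¹] = kg·m²·s⁻³
  28.1 J·s^-1:  J·s⁻¹ = N·m·s⁻¹ = kg·m²·s⁻³
Both are kg·m²·s⁻³, so they have the same dimensions and can be added.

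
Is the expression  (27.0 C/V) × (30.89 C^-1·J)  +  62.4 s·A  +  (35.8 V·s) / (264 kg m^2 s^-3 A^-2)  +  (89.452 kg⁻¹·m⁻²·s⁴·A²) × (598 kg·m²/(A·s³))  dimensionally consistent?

Reduce each to base SI dimensions:
  (27.0 C/V) × (30.89 C^-1·J):  [kg⁻¹·m⁻²·s⁴·A²] · [kg·m²·s⁻³·A⁻¹] = s·A
  62.4 s·A:  A·s = s·A
  (35.8 V·s) / (264 kg m^2 s^-3 A^-2):  [kg·m²·s⁻²·A⁻¹] / [kg·m²·s⁻³·A⁻²] = s·A
  (89.452 kg⁻¹·m⁻²·s⁴·A²) × (598 kg·m²/(A·s³)):  [kg⁻¹·m⁻²·s⁴·A²] · [kg·m²·s⁻³·A⁻¹] = s·A
Every term reduces to s·A.

Yes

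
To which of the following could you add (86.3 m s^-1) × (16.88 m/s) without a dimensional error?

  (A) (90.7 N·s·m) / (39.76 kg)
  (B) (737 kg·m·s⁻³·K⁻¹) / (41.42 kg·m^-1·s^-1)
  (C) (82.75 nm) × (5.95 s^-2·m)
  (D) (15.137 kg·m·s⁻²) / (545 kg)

(C)

Reference: [m·s⁻¹] · [m·s⁻¹] = m²·s⁻².
Each option:
  (A) [kg·m²·s⁻¹] / [kg] = m²·s⁻¹
  (B) [kg·m·s⁻³·K⁻¹] / [kg·m⁻¹·s⁻¹] = m²·s⁻²·K⁻¹
  (C) [m] · [m·s⁻²] = m²·s⁻²  ← same
  (D) [kg·m·s⁻²] / [kg] = m·s⁻²
Only (C) matches m²·s⁻².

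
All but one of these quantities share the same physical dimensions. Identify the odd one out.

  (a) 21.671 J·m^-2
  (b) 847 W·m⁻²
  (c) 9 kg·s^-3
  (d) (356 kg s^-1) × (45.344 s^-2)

(a)

Dimensions:
  (a) J·m⁻² = N·m·m⁻² = kg·s⁻²
  (b) W·m⁻² = J·s⁻¹·m⁻² = kg·s⁻³
  (c) kg·s⁻³
  (d) [kg·s⁻¹] · [s⁻²] = kg·s⁻³
All reduce to kg·s⁻³ except (a), which is kg·s⁻².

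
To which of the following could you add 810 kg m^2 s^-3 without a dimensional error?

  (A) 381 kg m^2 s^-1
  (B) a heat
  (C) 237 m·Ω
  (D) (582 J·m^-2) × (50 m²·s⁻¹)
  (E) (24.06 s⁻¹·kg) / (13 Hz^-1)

Reference: kg·m²·s⁻³.
Each option:
  (A) kg·m²·s⁻¹
  (B) [heat] = kg·m²·s⁻²
  (C) Ω·m = V·A⁻¹·m = kg·m³·s⁻³·A⁻²
  (D) [kg·s⁻²] · [m²·s⁻¹] = kg·m²·s⁻³  ← same
  (E) [kg·s⁻¹] / [s] = kg·s⁻²
Only (D) matches kg·m²·s⁻³.

(D)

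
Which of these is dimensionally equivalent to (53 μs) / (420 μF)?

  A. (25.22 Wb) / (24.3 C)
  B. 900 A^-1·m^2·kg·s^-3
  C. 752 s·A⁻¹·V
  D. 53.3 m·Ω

Reference: [s] / [kg⁻¹·m⁻²·s⁴·A²] = kg·m²·s⁻³·A⁻².
Each option:
  A. [kg·m²·s⁻²·A⁻¹] / [s·A] = kg·m²·s⁻³·A⁻²  ← same
  B. kg·m²·s⁻³·A⁻¹
  C. V·s·A⁻¹ = J·C⁻¹·s·A⁻¹ = kg·m²·s⁻²·A⁻²
  D. Ω·m = V·A⁻¹·m = kg·m³·s⁻³·A⁻²
Only A. matches kg·m²·s⁻³·A⁻².

A.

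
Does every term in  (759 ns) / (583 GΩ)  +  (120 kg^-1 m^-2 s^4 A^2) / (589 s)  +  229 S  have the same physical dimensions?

No

In SI base units:
  (759 ns) / (583 GΩ):  [s] / [kg·m²·s⁻³·A⁻²] = kg⁻¹·m⁻²·s⁴·A²
  (120 kg^-1 m^-2 s^4 A^2) / (589 s):  [kg⁻¹·m⁻²·s⁴·A²] / [s] = kg⁻¹·m⁻²·s³·A²
  229 S:  S = Ω⁻¹ = kg⁻¹·m⁻²·s³·A²
The terms do not share a single dimension (kg⁻¹·m⁻²·s³·A² vs kg⁻¹·m⁻²·s⁴·A²).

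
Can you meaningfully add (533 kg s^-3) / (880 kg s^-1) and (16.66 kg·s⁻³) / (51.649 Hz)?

No

Reduce each to base SI dimensions:
  (533 kg s^-3) / (880 kg s^-1):  [kg·s⁻³] / [kg·s⁻¹] = s⁻²
  (16.66 kg·s⁻³) / (51.649 Hz):  [kg·s⁻³] / [s⁻¹] = kg·s⁻²
s⁻² ≠ kg·s⁻², so they cannot be added.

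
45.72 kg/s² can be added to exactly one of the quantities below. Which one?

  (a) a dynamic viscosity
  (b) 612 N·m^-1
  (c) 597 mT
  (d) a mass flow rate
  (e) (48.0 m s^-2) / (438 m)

Reference: kg·s⁻².
Each option:
  (a) [dynamic viscosity] = kg·m⁻¹·s⁻¹
  (b) N·m⁻¹ = kg·m·s⁻²·m⁻¹ = kg·s⁻²  ← same
  (c) T = Wb·m⁻² = kg·s⁻²·A⁻¹
  (d) [mass flow rate] = kg·s⁻¹
  (e) [m·s⁻²] / [m] = s⁻²
Only (b) matches kg·s⁻².

(b)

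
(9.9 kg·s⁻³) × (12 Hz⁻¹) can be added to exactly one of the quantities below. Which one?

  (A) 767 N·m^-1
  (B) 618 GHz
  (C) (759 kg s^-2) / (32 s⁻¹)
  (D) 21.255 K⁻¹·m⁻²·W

Reference: [kg·s⁻³] · [s] = kg·s⁻².
Each option:
  (A) N·m⁻¹ = kg·m·s⁻²·m⁻¹ = kg·s⁻²  ← same
  (B) Hz = s⁻¹
  (C) [kg·s⁻²] / [s⁻¹] = kg·s⁻¹
  (D) W·m⁻²·K⁻¹ = J·s⁻¹·m⁻²·K⁻¹ = kg·s⁻³·K⁻¹
Only (A) matches kg·s⁻².

(A)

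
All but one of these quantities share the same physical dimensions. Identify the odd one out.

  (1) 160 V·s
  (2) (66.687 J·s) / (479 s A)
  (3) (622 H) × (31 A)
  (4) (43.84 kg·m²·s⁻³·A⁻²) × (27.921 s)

Work out the base dimensions of each:
  (1) V·s = J·C⁻¹·s = kg·m²·s⁻²·A⁻¹
  (2) [kg·m²·s⁻¹] / [s·A] = kg·m²·s⁻²·A⁻¹
  (3) [kg·m²·s⁻²·A⁻²] · [A] = kg·m²·s⁻²·A⁻¹
  (4) [kg·m²·s⁻³·A⁻²] · [s] = kg·m²·s⁻²·A⁻²
All reduce to kg·m²·s⁻²·A⁻¹ except (4), which is kg·m²·s⁻²·A⁻².

(4)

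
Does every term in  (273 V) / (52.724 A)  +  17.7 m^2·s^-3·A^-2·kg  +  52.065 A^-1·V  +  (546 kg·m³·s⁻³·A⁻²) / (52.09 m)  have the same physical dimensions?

Reduce each to base SI dimensions:
  (273 V) / (52.724 A):  [kg·m²·s⁻³·A⁻¹] / [A] = kg·m²·s⁻³·A⁻²
  17.7 m^2·s^-3·A^-2·kg:  kg·m²·s⁻³·A⁻²
  52.065 A^-1·V:  V·A⁻¹ = J·C⁻¹·A⁻¹ = kg·m²·s⁻³·A⁻²
  (546 kg·m³·s⁻³·A⁻²) / (52.09 m):  [kg·m³·s⁻³·A⁻²] / [m] = kg·m²·s⁻³·A⁻²
Every term reduces to kg·m²·s⁻³·A⁻².

Yes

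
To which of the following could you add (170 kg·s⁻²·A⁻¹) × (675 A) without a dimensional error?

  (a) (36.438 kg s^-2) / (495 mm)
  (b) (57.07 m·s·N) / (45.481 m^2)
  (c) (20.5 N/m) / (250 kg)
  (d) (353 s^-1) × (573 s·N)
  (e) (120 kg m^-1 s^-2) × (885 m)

(e)

Reference: [kg·s⁻²·A⁻¹] · [A] = kg·s⁻².
Each option:
  (a) [kg·s⁻²] / [m] = kg·m⁻¹·s⁻²
  (b) [kg·m²·s⁻¹] / [m²] = kg·s⁻¹
  (c) [kg·s⁻²] / [kg] = s⁻²
  (d) [s⁻¹] · [kg·m·s⁻¹] = kg·m·s⁻²
  (e) [kg·m⁻¹·s⁻²] · [m] = kg·s⁻²  ← same
Only (e) matches kg·s⁻².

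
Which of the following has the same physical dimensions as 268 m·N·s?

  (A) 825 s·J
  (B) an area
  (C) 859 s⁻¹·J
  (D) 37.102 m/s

(A)

Reference: N·m·s = kg·m·s⁻²·m·s = kg·m²·s⁻¹.
Each option:
  (A) J·s = N·m·s = kg·m²·s⁻¹  ← same
  (B) [area] = m²
  (C) J·s⁻¹ = N·m·s⁻¹ = kg·m²·s⁻³
  (D) m·s⁻¹
Only (A) matches kg·m²·s⁻¹.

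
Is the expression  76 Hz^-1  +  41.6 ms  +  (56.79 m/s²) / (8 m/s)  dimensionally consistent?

No

In SI base units:
  76 Hz^-1:  Hz⁻¹ = (s⁻¹)⁻¹ = s
  41.6 ms:  s
  (56.79 m/s²) / (8 m/s):  [m·s⁻²] / [m·s⁻¹] = s⁻¹
The terms do not share a single dimension (s vs s⁻¹).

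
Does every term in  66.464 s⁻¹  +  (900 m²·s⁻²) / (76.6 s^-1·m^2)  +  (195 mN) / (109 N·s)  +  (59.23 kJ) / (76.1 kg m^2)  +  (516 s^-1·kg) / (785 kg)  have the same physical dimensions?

Expand each in SI base units:
  66.464 s⁻¹:  s⁻¹
  (900 m²·s⁻²) / (76.6 s^-1·m^2):  [m²·s⁻²] / [m²·s⁻¹] = s⁻¹
  (195 mN) / (109 N·s):  [kg·m·s⁻²] / [kg·m·s⁻¹] = s⁻¹
  (59.23 kJ) / (76.1 kg m^2):  [kg·m²·s⁻²] / [kg·m²] = s⁻²
  (516 s^-1·kg) / (785 kg):  [kg·s⁻¹] / [kg] = s⁻¹
The terms do not share a single dimension (s⁻² vs s⁻¹).

No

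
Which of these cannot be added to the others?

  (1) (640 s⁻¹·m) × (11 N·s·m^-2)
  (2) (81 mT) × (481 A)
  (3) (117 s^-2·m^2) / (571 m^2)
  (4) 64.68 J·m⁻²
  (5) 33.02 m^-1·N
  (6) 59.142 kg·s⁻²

Expand each in SI base units:
  (1) [m·s⁻¹] · [kg·m⁻¹·s⁻¹] = kg·s⁻²
  (2) [kg·s⁻²·A⁻¹] · [A] = kg·s⁻²
  (3) [m²·s⁻²] / [m²] = s⁻²
  (4) J·m⁻² = N·m·m⁻² = kg·s⁻²
  (5) N·m⁻¹ = kg·m·s⁻²·m⁻¹ = kg·s⁻²
  (6) kg·s⁻²
All reduce to kg·s⁻² except (3), which is s⁻².

(3)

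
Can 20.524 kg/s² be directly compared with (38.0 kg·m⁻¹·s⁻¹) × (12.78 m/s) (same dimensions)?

Yes

Dimensions:
  20.524 kg/s²:  kg·s⁻²
  (38.0 kg·m⁻¹·s⁻¹) × (12.78 m/s):  [kg·m⁻¹·s⁻¹] · [m·s⁻¹] = kg·s⁻²
Both are kg·s⁻², so they have the same dimensions and can be added.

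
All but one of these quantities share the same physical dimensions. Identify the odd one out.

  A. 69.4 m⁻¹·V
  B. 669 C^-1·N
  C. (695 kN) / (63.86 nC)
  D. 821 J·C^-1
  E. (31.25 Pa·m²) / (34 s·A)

D.

In SI base units:
  A. V·m⁻¹ = J·C⁻¹·m⁻¹ = kg·m·s⁻³·A⁻¹
  B. N·C⁻¹ = kg·m·s⁻²·(s·A)⁻¹ = kg·m·s⁻³·A⁻¹
  C. [kg·m·s⁻²] / [s·A] = kg·m·s⁻³·A⁻¹
  D. J·C⁻¹ = N·m·(s·A)⁻¹ = kg·m²·s⁻³·A⁻¹
  E. [kg·m·s⁻²] / [s·A] = kg·m·s⁻³·A⁻¹
All reduce to kg·m·s⁻³·A⁻¹ except D., which is kg·m²·s⁻³·A⁻¹.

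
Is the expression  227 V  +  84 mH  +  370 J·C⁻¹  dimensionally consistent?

No

Reduce each to base SI dimensions:
  227 V:  V = J·C⁻¹ = kg·m²·s⁻³·A⁻¹
  84 mH:  H = V·s·A⁻¹ = kg·m²·s⁻²·A⁻²
  370 J·C⁻¹:  J·C⁻¹ = N·m·(s·A)⁻¹ = kg·m²·s⁻³·A⁻¹
The terms do not share a single dimension (kg·m²·s⁻²·A⁻² vs kg·m²·s⁻³·A⁻¹).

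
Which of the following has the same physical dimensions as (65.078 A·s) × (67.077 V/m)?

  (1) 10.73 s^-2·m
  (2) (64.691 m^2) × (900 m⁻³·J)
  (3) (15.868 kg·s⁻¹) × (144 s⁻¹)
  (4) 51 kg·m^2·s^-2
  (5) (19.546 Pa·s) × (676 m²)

Reference: [s·A] · [kg·m·s⁻³·A⁻¹] = kg·m·s⁻².
Each option:
  (1) m·s⁻²
  (2) [m²] · [kg·m⁻¹·s⁻²] = kg·m·s⁻²  ← same
  (3) [kg·s⁻¹] · [s⁻¹] = kg·s⁻²
  (4) kg·m²·s⁻²
  (5) [kg·m⁻¹·s⁻¹] · [m²] = kg·m·s⁻¹
Only (2) matches kg·m·s⁻².

(2)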